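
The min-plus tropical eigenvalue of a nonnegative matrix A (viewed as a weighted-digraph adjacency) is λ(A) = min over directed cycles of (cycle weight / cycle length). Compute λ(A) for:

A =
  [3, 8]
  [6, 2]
λ(A) = 2

Enumerate directed cycles and compute their means (weight / length). Sample:
  cycle 0 → 0: weight = 3, length = 1, mean = 3/1 ≈ 3.000
  cycle 1 → 1: weight = 2, length = 1, mean = 2/1 ≈ 2.000
  cycle 0 → 1 → 0: weight = 14, length = 2, mean = 14/2 ≈ 7.000
  cycle 1 → 0 → 1: weight = 14, length = 2, mean = 14/2 ≈ 7.000
Minimum mean = 2.000, attained e.g. along the cycle 1 → 1 with weight 2 and length 1. So λ(A) = 2/1 = 2.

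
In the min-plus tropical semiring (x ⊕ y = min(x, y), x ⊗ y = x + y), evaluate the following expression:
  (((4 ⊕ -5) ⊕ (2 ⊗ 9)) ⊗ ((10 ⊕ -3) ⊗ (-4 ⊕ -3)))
(((4 ⊕ -5) ⊕ (2 ⊗ 9)) ⊗ ((10 ⊕ -3) ⊗ (-4 ⊕ -3))) = -12

Expand innermost to outermost. Recall ⊕ takes the minimum of its arguments and ⊗ takes their sum. Working out the expression (((4 ⊕ -5) ⊕ (2 ⊗ 9)) ⊗ ((10 ⊕ -3) ⊗ (-4 ⊕ -3))) gives -12.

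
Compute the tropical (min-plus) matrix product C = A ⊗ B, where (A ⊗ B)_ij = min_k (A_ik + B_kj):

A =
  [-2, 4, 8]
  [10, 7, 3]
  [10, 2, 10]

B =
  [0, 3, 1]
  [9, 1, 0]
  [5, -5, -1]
A ⊗ B =
  [-2, 1, -1]
  [8, -2, 2]
  [10, 3, 2]

Apply the min-plus product entry-by-entry:
  C[0][0] = min over k of (A[0][0] + B[0][0] = -2 + 0 = -2, A[0][1] + B[1][0] = 4 + 9 = 13, A[0][2] + B[2][0] = 8 + 5 = 13) = -2 (attained at k = 0)
  C[0][1] = min over k of (A[0][0] + B[0][1] = -2 + 3 = 1, A[0][1] + B[1][1] = 4 + 1 = 5, A[0][2] + B[2][1] = 8 + -5 = 3) = 1 (attained at k = 0)
  C[0][2] = min over k of (A[0][0] + B[0][2] = -2 + 1 = -1, A[0][1] + B[1][2] = 4 + 0 = 4, A[0][2] + B[2][2] = 8 + -1 = 7) = -1 (attained at k = 0)
  C[1][0] = min over k of (A[1][0] + B[0][0] = 10 + 0 = 10, A[1][1] + B[1][0] = 7 + 9 = 16, A[1][2] + B[2][0] = 3 + 5 = 8) = 8 (attained at k = 2)
  C[1][1] = min over k of (A[1][0] + B[0][1] = 10 + 3 = 13, A[1][1] + B[1][1] = 7 + 1 = 8, A[1][2] + B[2][1] = 3 + -5 = -2) = -2 (attained at k = 2)
  C[1][2] = min over k of (A[1][0] + B[0][2] = 10 + 1 = 11, A[1][1] + B[1][2] = 7 + 0 = 7, A[1][2] + B[2][2] = 3 + -1 = 2) = 2 (attained at k = 2)
  C[2][0] = min over k of (A[2][0] + B[0][0] = 10 + 0 = 10, A[2][1] + B[1][0] = 2 + 9 = 11, A[2][2] + B[2][0] = 10 + 5 = 15) = 10 (attained at k = 0)
  C[2][1] = min over k of (A[2][0] + B[0][1] = 10 + 3 = 13, A[2][1] + B[1][1] = 2 + 1 = 3, A[2][2] + B[2][1] = 10 + -5 = 5) = 3 (attained at k = 1)
  C[2][2] = min over k of (A[2][0] + B[0][2] = 10 + 1 = 11, A[2][1] + B[1][2] = 2 + 0 = 2, A[2][2] + B[2][2] = 10 + -1 = 9) = 2 (attained at k = 1)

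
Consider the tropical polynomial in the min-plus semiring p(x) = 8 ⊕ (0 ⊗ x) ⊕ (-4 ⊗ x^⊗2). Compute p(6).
p(6) = 6

A tropical monomial a ⊗ x^⊗i evaluates to a + i · x. Evaluating each term at x = 6:
  Term 0 contributes 8 + 0 · 6 = 8
  Term 1 contributes 0 + 1 · 6 = 6
  Term 2 contributes -4 + 2 · 6 = 8
p(6) = ⊕ of these = min[8, 6, 8] = 6.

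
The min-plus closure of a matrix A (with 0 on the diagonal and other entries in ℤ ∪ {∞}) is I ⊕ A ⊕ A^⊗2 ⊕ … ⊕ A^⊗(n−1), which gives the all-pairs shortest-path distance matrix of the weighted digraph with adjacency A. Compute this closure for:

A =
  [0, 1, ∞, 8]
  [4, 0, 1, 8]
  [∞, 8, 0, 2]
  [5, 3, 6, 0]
Closure =
  [0, 1, 2, 4]
  [4, 0, 1, 3]
  [7, 5, 0, 2]
  [5, 3, 4, 0]

This is the Floyd-Warshall all-pairs shortest-path computation. For each intermediate vertex k = 0, 1, …, 3, update dist[i][j] ← min(dist[i][j], dist[i][k] + dist[k][j]). The final matrix gives, for each (i, j), the minimum total weight of any directed path from i to j (possibly empty when i = j).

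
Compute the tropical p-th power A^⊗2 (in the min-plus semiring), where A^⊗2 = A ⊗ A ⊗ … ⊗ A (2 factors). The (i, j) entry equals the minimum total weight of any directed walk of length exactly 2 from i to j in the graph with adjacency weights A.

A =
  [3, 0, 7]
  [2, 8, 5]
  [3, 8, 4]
A^⊗2 =
  [2, 3, 5]
  [5, 2, 9]
  [6, 3, 8]

Each entry (A^⊗2)_ij equals the minimum over all length-2 walks i = v_0 → v_1 → … → v_2 = j of Σ_t A[v_t][v_{t+1}]. For example, for (i, j) = (0, 2) we minimise over 3 possible intermediate vertex sequences; the minimum is 5, attained along the walk 0 → 1 → 2.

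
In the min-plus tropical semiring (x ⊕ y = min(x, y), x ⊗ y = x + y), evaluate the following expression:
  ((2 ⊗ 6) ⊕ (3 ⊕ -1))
((2 ⊗ 6) ⊕ (3 ⊕ -1)) = -1

Expand innermost to outermost. Recall ⊕ takes the minimum of its arguments and ⊗ takes their sum. Working out the expression ((2 ⊗ 6) ⊕ (3 ⊕ -1)) gives -1.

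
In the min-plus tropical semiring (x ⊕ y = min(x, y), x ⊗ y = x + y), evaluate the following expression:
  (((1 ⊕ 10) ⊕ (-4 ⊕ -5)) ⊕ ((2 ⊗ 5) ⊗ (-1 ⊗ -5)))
(((1 ⊕ 10) ⊕ (-4 ⊕ -5)) ⊕ ((2 ⊗ 5) ⊗ (-1 ⊗ -5))) = -5

Expand innermost to outermost. Recall ⊕ takes the minimum of its arguments and ⊗ takes their sum. Working out the expression (((1 ⊕ 10) ⊕ (-4 ⊕ -5)) ⊕ ((2 ⊗ 5) ⊗ (-1 ⊗ -5))) gives -5.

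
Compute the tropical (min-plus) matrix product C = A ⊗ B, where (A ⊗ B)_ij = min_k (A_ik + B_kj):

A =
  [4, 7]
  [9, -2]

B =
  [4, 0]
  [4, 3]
A ⊗ B =
  [8, 4]
  [2, 1]

Apply the min-plus product entry-by-entry:
  C[0][0] = min over k of (A[0][0] + B[0][0] = 4 + 4 = 8, A[0][1] + B[1][0] = 7 + 4 = 11) = 8 (attained at k = 0)
  C[0][1] = min over k of (A[0][0] + B[0][1] = 4 + 0 = 4, A[0][1] + B[1][1] = 7 + 3 = 10) = 4 (attained at k = 0)
  C[1][0] = min over k of (A[1][0] + B[0][0] = 9 + 4 = 13, A[1][1] + B[1][0] = -2 + 4 = 2) = 2 (attained at k = 1)
  C[1][1] = min over k of (A[1][0] + B[0][1] = 9 + 0 = 9, A[1][1] + B[1][1] = -2 + 3 = 1) = 1 (attained at k = 1)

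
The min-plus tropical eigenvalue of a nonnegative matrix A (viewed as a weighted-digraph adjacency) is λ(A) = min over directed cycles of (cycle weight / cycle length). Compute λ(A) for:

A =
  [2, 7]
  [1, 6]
λ(A) = 2

Enumerate directed cycles and compute their means (weight / length). Sample:
  cycle 0 → 0: weight = 2, length = 1, mean = 2/1 ≈ 2.000
  cycle 1 → 1: weight = 6, length = 1, mean = 6/1 ≈ 6.000
  cycle 0 → 1 → 0: weight = 8, length = 2, mean = 8/2 ≈ 4.000
  cycle 1 → 0 → 1: weight = 8, length = 2, mean = 8/2 ≈ 4.000
Minimum mean = 2.000, attained e.g. along the cycle 0 → 0 with weight 2 and length 1. So λ(A) = 2/1 = 2.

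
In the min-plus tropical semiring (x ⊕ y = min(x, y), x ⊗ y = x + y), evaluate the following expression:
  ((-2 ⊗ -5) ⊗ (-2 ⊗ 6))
((-2 ⊗ -5) ⊗ (-2 ⊗ 6)) = -3

Expand innermost to outermost. Recall ⊕ takes the minimum of its arguments and ⊗ takes their sum. Working out the expression ((-2 ⊗ -5) ⊗ (-2 ⊗ 6)) gives -3.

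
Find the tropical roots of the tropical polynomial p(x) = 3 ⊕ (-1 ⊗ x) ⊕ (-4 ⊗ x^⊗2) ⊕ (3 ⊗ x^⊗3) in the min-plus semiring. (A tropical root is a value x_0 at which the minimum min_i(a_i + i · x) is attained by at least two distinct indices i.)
Roots: {-7, 3, 4}

Each tropical root is a break point of the lower envelope of the lines y = a_i + i · x (there are 4 lines, with slopes 0, 1, ..., 3). Only the lines that attain the minimum somewhere contribute to roots; other lines are dominated. Here the surviving (envelope) indices are i = 3, i = 2, i = 1, i = 0.
Intersections between consecutive envelope lines give the roots: for adjacent envelope indices i < j the intersection is x = (a_i − a_j) / (j − i). Reading off the sorted break points: {-7, 3, 4}.
Verification: at each break x_0, at least two indices attain the minimum of min_i(a_i + i · x_0).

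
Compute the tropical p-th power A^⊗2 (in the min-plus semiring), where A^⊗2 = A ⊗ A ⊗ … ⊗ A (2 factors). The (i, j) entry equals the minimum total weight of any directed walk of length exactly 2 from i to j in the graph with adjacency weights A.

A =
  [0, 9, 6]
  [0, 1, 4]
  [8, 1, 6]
A^⊗2 =
  [0, 7, 6]
  [0, 2, 5]
  [1, 2, 5]

Each entry (A^⊗2)_ij equals the minimum over all length-2 walks i = v_0 → v_1 → … → v_2 = j of Σ_t A[v_t][v_{t+1}]. For example, for (i, j) = (0, 2) we minimise over 3 possible intermediate vertex sequences; the minimum is 6, attained along the walk 0 → 0 → 2.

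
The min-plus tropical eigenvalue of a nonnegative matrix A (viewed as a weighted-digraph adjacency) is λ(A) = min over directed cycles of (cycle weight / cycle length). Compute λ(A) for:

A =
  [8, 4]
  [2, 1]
λ(A) = 1

Enumerate directed cycles and compute their means (weight / length). Sample:
  cycle 0 → 0: weight = 8, length = 1, mean = 8/1 ≈ 8.000
  cycle 1 → 1: weight = 1, length = 1, mean = 1/1 ≈ 1.000
  cycle 0 → 1 → 0: weight = 6, length = 2, mean = 6/2 ≈ 3.000
  cycle 1 → 0 → 1: weight = 6, length = 2, mean = 6/2 ≈ 3.000
Minimum mean = 1.000, attained e.g. along the cycle 1 → 1 with weight 1 and length 1. So λ(A) = 1/1 = 1.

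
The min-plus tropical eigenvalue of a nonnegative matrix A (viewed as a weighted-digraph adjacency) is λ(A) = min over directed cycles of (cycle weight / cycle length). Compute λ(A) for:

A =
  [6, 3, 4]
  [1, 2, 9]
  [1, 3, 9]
λ(A) = 2

Enumerate directed cycles and compute their means (weight / length). Sample:
  cycle 0 → 0: weight = 6, length = 1, mean = 6/1 ≈ 6.000
  cycle 1 → 1: weight = 2, length = 1, mean = 2/1 ≈ 2.000
  cycle 2 → 2: weight = 9, length = 1, mean = 9/1 ≈ 9.000
  cycle 0 → 1 → 0: weight = 4, length = 2, mean = 4/2 ≈ 2.000
  cycle 0 → 2 → 0: weight = 5, length = 2, mean = 5/2 ≈ 2.500
  cycle 1 → 0 → 1: weight = 4, length = 2, mean = 4/2 ≈ 2.000
Minimum mean = 2.000, attained e.g. along the cycle 1 → 1 with weight 2 and length 1. So λ(A) = 2/1 = 2.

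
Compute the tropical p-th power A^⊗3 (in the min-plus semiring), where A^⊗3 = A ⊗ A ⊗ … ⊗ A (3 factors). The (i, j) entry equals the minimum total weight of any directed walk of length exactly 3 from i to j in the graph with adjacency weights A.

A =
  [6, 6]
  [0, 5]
A^⊗3 =
  [11, 12]
  [6, 11]

Each entry (A^⊗3)_ij equals the minimum over all length-3 walks i = v_0 → v_1 → … → v_3 = j of Σ_t A[v_t][v_{t+1}]. For example, for (i, j) = (0, 1) we minimise over 4 possible intermediate vertex sequences; the minimum is 12, attained along the walk 0 → 1 → 0 → 1.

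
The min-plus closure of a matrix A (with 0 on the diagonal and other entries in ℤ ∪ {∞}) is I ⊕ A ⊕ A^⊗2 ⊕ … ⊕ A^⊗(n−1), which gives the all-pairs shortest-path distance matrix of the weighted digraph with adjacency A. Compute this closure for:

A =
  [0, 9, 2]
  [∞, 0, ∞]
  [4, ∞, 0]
Closure =
  [0, 9, 2]
  [∞, 0, ∞]
  [4, 13, 0]

This is the Floyd-Warshall all-pairs shortest-path computation. For each intermediate vertex k = 0, 1, …, 2, update dist[i][j] ← min(dist[i][j], dist[i][k] + dist[k][j]). The final matrix gives, for each (i, j), the minimum total weight of any directed path from i to j (possibly empty when i = j).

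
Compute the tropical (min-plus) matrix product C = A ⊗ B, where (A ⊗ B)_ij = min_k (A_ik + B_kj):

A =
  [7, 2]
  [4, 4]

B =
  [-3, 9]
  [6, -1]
A ⊗ B =
  [4, 1]
  [1, 3]

Apply the min-plus product entry-by-entry:
  C[0][0] = min over k of (A[0][0] + B[0][0] = 7 + -3 = 4, A[0][1] + B[1][0] = 2 + 6 = 8) = 4 (attained at k = 0)
  C[0][1] = min over k of (A[0][0] + B[0][1] = 7 + 9 = 16, A[0][1] + B[1][1] = 2 + -1 = 1) = 1 (attained at k = 1)
  C[1][0] = min over k of (A[1][0] + B[0][0] = 4 + -3 = 1, A[1][1] + B[1][0] = 4 + 6 = 10) = 1 (attained at k = 0)
  C[1][1] = min over k of (A[1][0] + B[0][1] = 4 + 9 = 13, A[1][1] + B[1][1] = 4 + -1 = 3) = 3 (attained at k = 1)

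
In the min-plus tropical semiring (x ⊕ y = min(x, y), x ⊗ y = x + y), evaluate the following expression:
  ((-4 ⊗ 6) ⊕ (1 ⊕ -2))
((-4 ⊗ 6) ⊕ (1 ⊕ -2)) = -2

Expand innermost to outermost. Recall ⊕ takes the minimum of its arguments and ⊗ takes their sum. Working out the expression ((-4 ⊗ 6) ⊕ (1 ⊕ -2)) gives -2.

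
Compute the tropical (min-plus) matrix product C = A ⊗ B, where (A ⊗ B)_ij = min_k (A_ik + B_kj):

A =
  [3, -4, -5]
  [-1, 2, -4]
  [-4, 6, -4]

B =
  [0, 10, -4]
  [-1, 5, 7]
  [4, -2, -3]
A ⊗ B =
  [-5, -7, -8]
  [-1, -6, -7]
  [-4, -6, -8]

Apply the min-plus product entry-by-entry:
  C[0][0] = min over k of (A[0][0] + B[0][0] = 3 + 0 = 3, A[0][1] + B[1][0] = -4 + -1 = -5, A[0][2] + B[2][0] = -5 + 4 = -1) = -5 (attained at k = 1)
  C[0][1] = min over k of (A[0][0] + B[0][1] = 3 + 10 = 13, A[0][1] + B[1][1] = -4 + 5 = 1, A[0][2] + B[2][1] = -5 + -2 = -7) = -7 (attained at k = 2)
  C[0][2] = min over k of (A[0][0] + B[0][2] = 3 + -4 = -1, A[0][1] + B[1][2] = -4 + 7 = 3, A[0][2] + B[2][2] = -5 + -3 = -8) = -8 (attained at k = 2)
  C[1][0] = min over k of (A[1][0] + B[0][0] = -1 + 0 = -1, A[1][1] + B[1][0] = 2 + -1 = 1, A[1][2] + B[2][0] = -4 + 4 = 0) = -1 (attained at k = 0)
  C[1][1] = min over k of (A[1][0] + B[0][1] = -1 + 10 = 9, A[1][1] + B[1][1] = 2 + 5 = 7, A[1][2] + B[2][1] = -4 + -2 = -6) = -6 (attained at k = 2)
  C[1][2] = min over k of (A[1][0] + B[0][2] = -1 + -4 = -5, A[1][1] + B[1][2] = 2 + 7 = 9, A[1][2] + B[2][2] = -4 + -3 = -7) = -7 (attained at k = 2)
  C[2][0] = min over k of (A[2][0] + B[0][0] = -4 + 0 = -4, A[2][1] + B[1][0] = 6 + -1 = 5, A[2][2] + B[2][0] = -4 + 4 = 0) = -4 (attained at k = 0)
  C[2][1] = min over k of (A[2][0] + B[0][1] = -4 + 10 = 6, A[2][1] + B[1][1] = 6 + 5 = 11, A[2][2] + B[2][1] = -4 + -2 = -6) = -6 (attained at k = 2)
  C[2][2] = min over k of (A[2][0] + B[0][2] = -4 + -4 = -8, A[2][1] + B[1][2] = 6 + 7 = 13, A[2][2] + B[2][2] = -4 + -3 = -7) = -8 (attained at k = 0)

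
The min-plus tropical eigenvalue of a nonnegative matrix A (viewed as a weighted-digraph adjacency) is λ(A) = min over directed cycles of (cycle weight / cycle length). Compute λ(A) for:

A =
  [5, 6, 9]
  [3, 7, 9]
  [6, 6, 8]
λ(A) = 9/2

Enumerate directed cycles and compute their means (weight / length). Sample:
  cycle 0 → 0: weight = 5, length = 1, mean = 5/1 ≈ 5.000
  cycle 1 → 1: weight = 7, length = 1, mean = 7/1 ≈ 7.000
  cycle 2 → 2: weight = 8, length = 1, mean = 8/1 ≈ 8.000
  cycle 0 → 1 → 0: weight = 9, length = 2, mean = 9/2 ≈ 4.500
  cycle 0 → 2 → 0: weight = 15, length = 2, mean = 15/2 ≈ 7.500
  cycle 1 → 0 → 1: weight = 9, length = 2, mean = 9/2 ≈ 4.500
Minimum mean = 4.500, attained e.g. along the cycle 0 → 1 → 0 with weight 9 and length 2. So λ(A) = 9/2 = 9/2.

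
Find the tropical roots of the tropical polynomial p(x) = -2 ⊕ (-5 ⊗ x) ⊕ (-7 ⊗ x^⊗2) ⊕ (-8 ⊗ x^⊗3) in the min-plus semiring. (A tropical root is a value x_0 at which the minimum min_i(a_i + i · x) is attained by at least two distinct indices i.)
Roots: {1, 2, 3}

Each tropical root is a break point of the lower envelope of the lines y = a_i + i · x (there are 4 lines, with slopes 0, 1, ..., 3). Only the lines that attain the minimum somewhere contribute to roots; other lines are dominated. Here the surviving (envelope) indices are i = 3, i = 2, i = 1, i = 0.
Intersections between consecutive envelope lines give the roots: for adjacent envelope indices i < j the intersection is x = (a_i − a_j) / (j − i). Reading off the sorted break points: {1, 2, 3}.
Verification: at each break x_0, at least two indices attain the minimum of min_i(a_i + i · x_0).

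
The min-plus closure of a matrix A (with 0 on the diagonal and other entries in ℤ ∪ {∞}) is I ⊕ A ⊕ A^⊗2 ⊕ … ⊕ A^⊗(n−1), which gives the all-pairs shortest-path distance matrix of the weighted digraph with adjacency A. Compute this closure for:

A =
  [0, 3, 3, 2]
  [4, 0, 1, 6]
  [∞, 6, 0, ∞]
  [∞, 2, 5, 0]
Closure =
  [0, 3, 3, 2]
  [4, 0, 1, 6]
  [10, 6, 0, 12]
  [6, 2, 3, 0]

This is the Floyd-Warshall all-pairs shortest-path computation. For each intermediate vertex k = 0, 1, …, 3, update dist[i][j] ← min(dist[i][j], dist[i][k] + dist[k][j]). The final matrix gives, for each (i, j), the minimum total weight of any directed path from i to j (possibly empty when i = j).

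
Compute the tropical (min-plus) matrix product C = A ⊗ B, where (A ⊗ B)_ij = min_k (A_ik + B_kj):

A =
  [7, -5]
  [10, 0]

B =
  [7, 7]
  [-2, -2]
A ⊗ B =
  [-7, -7]
  [-2, -2]

Apply the min-plus product entry-by-entry:
  C[0][0] = min over k of (A[0][0] + B[0][0] = 7 + 7 = 14, A[0][1] + B[1][0] = -5 + -2 = -7) = -7 (attained at k = 1)
  C[0][1] = min over k of (A[0][0] + B[0][1] = 7 + 7 = 14, A[0][1] + B[1][1] = -5 + -2 = -7) = -7 (attained at k = 1)
  C[1][0] = min over k of (A[1][0] + B[0][0] = 10 + 7 = 17, A[1][1] + B[1][0] = 0 + -2 = -2) = -2 (attained at k = 1)
  C[1][1] = min over k of (A[1][0] + B[0][1] = 10 + 7 = 17, A[1][1] + B[1][1] = 0 + -2 = -2) = -2 (attained at k = 1)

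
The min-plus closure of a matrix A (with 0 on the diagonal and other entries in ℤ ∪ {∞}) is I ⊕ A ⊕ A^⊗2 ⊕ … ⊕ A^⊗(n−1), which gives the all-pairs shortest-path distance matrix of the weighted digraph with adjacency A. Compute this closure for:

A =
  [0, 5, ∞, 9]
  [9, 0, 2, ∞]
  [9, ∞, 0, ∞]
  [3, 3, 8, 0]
Closure =
  [0, 5, 7, 9]
  [9, 0, 2, 18]
  [9, 14, 0, 18]
  [3, 3, 5, 0]

This is the Floyd-Warshall all-pairs shortest-path computation. For each intermediate vertex k = 0, 1, …, 3, update dist[i][j] ← min(dist[i][j], dist[i][k] + dist[k][j]). The final matrix gives, for each (i, j), the minimum total weight of any directed path from i to j (possibly empty when i = j).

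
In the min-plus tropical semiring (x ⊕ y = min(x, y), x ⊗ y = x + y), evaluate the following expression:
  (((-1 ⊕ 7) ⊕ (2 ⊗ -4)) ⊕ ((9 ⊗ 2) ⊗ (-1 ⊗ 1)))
(((-1 ⊕ 7) ⊕ (2 ⊗ -4)) ⊕ ((9 ⊗ 2) ⊗ (-1 ⊗ 1))) = -2

Expand innermost to outermost. Recall ⊕ takes the minimum of its arguments and ⊗ takes their sum. Working out the expression (((-1 ⊕ 7) ⊕ (2 ⊗ -4)) ⊕ ((9 ⊗ 2) ⊗ (-1 ⊗ 1))) gives -2.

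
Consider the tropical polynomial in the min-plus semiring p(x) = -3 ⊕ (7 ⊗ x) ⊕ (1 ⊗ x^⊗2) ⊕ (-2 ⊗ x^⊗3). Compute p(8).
p(8) = -3

A tropical monomial a ⊗ x^⊗i evaluates to a + i · x. Evaluating each term at x = 8:
  Term 0 contributes -3 + 0 · 8 = -3
  Term 1 contributes 7 + 1 · 8 = 15
  Term 2 contributes 1 + 2 · 8 = 17
  Term 3 contributes -2 + 3 · 8 = 22
p(8) = ⊕ of these = min[-3, 15, 17, 22] = -3.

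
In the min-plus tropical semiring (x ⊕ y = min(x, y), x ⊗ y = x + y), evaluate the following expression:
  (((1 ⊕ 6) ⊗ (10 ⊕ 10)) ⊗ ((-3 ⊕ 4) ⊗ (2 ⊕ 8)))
(((1 ⊕ 6) ⊗ (10 ⊕ 10)) ⊗ ((-3 ⊕ 4) ⊗ (2 ⊕ 8))) = 10

Expand innermost to outermost. Recall ⊕ takes the minimum of its arguments and ⊗ takes their sum. Working out the expression (((1 ⊕ 6) ⊗ (10 ⊕ 10)) ⊗ ((-3 ⊕ 4) ⊗ (2 ⊕ 8))) gives 10.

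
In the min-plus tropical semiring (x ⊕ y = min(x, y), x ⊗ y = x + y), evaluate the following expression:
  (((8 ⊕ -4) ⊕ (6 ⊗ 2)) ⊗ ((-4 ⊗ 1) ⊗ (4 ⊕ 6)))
(((8 ⊕ -4) ⊕ (6 ⊗ 2)) ⊗ ((-4 ⊗ 1) ⊗ (4 ⊕ 6))) = -3

Expand innermost to outermost. Recall ⊕ takes the minimum of its arguments and ⊗ takes their sum. Working out the expression (((8 ⊕ -4) ⊕ (6 ⊗ 2)) ⊗ ((-4 ⊗ 1) ⊗ (4 ⊕ 6))) gives -3.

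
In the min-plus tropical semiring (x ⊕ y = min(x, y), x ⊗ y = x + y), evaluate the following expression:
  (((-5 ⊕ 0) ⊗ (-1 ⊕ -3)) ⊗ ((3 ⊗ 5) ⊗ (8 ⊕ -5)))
(((-5 ⊕ 0) ⊗ (-1 ⊕ -3)) ⊗ ((3 ⊗ 5) ⊗ (8 ⊕ -5))) = -5

Expand innermost to outermost. Recall ⊕ takes the minimum of its arguments and ⊗ takes their sum. Working out the expression (((-5 ⊕ 0) ⊗ (-1 ⊕ -3)) ⊗ ((3 ⊗ 5) ⊗ (8 ⊕ -5))) gives -5.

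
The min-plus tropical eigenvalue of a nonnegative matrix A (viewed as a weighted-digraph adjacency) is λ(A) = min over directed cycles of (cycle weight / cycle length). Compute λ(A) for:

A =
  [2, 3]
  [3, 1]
λ(A) = 1

Enumerate directed cycles and compute their means (weight / length). Sample:
  cycle 0 → 0: weight = 2, length = 1, mean = 2/1 ≈ 2.000
  cycle 1 → 1: weight = 1, length = 1, mean = 1/1 ≈ 1.000
  cycle 0 → 1 → 0: weight = 6, length = 2, mean = 6/2 ≈ 3.000
  cycle 1 → 0 → 1: weight = 6, length = 2, mean = 6/2 ≈ 3.000
Minimum mean = 1.000, attained e.g. along the cycle 1 → 1 with weight 1 and length 1. So λ(A) = 1/1 = 1.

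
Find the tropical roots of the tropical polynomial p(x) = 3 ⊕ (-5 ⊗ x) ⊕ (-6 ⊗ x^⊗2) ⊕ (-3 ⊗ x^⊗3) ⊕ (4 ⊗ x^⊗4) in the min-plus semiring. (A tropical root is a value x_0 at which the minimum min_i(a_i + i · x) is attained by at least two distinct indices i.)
Roots: {-7, -3, 1, 8}

Each tropical root is a break point of the lower envelope of the lines y = a_i + i · x (there are 5 lines, with slopes 0, 1, ..., 4). Only the lines that attain the minimum somewhere contribute to roots; other lines are dominated. Here the surviving (envelope) indices are i = 4, i = 3, i = 2, i = 1, i = 0.
Intersections between consecutive envelope lines give the roots: for adjacent envelope indices i < j the intersection is x = (a_i − a_j) / (j − i). Reading off the sorted break points: {-7, -3, 1, 8}.
Verification: at each break x_0, at least two indices attain the minimum of min_i(a_i + i · x_0).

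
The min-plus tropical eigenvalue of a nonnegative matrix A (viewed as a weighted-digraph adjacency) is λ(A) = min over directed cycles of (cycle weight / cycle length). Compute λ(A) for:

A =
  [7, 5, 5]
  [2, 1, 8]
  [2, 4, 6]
λ(A) = 1

Enumerate directed cycles and compute their means (weight / length). Sample:
  cycle 0 → 0: weight = 7, length = 1, mean = 7/1 ≈ 7.000
  cycle 1 → 1: weight = 1, length = 1, mean = 1/1 ≈ 1.000
  cycle 2 → 2: weight = 6, length = 1, mean = 6/1 ≈ 6.000
  cycle 0 → 1 → 0: weight = 7, length = 2, mean = 7/2 ≈ 3.500
  cycle 0 → 2 → 0: weight = 7, length = 2, mean = 7/2 ≈ 3.500
  cycle 1 → 0 → 1: weight = 7, length = 2, mean = 7/2 ≈ 3.500
Minimum mean = 1.000, attained e.g. along the cycle 1 → 1 with weight 1 and length 1. So λ(A) = 1/1 = 1.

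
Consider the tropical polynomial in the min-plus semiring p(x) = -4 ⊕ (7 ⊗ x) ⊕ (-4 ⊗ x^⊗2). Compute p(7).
p(7) = -4

A tropical monomial a ⊗ x^⊗i evaluates to a + i · x. Evaluating each term at x = 7:
  Term 0 contributes -4 + 0 · 7 = -4
  Term 1 contributes 7 + 1 · 7 = 14
  Term 2 contributes -4 + 2 · 7 = 10
p(7) = ⊕ of these = min[-4, 14, 10] = -4.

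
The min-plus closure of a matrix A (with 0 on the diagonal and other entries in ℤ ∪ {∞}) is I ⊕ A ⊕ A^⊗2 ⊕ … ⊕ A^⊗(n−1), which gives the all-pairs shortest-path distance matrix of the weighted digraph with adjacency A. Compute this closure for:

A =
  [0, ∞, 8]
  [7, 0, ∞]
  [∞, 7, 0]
Closure =
  [0, 15, 8]
  [7, 0, 15]
  [14, 7, 0]

This is the Floyd-Warshall all-pairs shortest-path computation. For each intermediate vertex k = 0, 1, …, 2, update dist[i][j] ← min(dist[i][j], dist[i][k] + dist[k][j]). The final matrix gives, for each (i, j), the minimum total weight of any directed path from i to j (possibly empty when i = j).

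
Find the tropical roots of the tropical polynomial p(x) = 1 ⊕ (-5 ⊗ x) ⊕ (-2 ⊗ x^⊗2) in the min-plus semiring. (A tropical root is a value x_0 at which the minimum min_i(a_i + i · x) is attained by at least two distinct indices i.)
Roots: {-3, 6}

Each tropical root is a break point of the lower envelope of the lines y = a_i + i · x (there are 3 lines, with slopes 0, 1, ..., 2). Only the lines that attain the minimum somewhere contribute to roots; other lines are dominated. Here the surviving (envelope) indices are i = 2, i = 1, i = 0.
Intersections between consecutive envelope lines give the roots: for adjacent envelope indices i < j the intersection is x = (a_i − a_j) / (j − i). Reading off the sorted break points: {-3, 6}.
Verification: at each break x_0, at least two indices attain the minimum of min_i(a_i + i · x_0).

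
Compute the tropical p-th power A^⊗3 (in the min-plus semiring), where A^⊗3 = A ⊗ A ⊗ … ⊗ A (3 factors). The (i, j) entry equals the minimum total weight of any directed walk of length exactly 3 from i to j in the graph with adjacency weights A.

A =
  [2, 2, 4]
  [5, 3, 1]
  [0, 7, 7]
A^⊗3 =
  [3, 6, 5]
  [3, 3, 5]
  [4, 4, 3]

Each entry (A^⊗3)_ij equals the minimum over all length-3 walks i = v_0 → v_1 → … → v_3 = j of Σ_t A[v_t][v_{t+1}]. For example, for (i, j) = (0, 2) we minimise over 9 possible intermediate vertex sequences; the minimum is 5, attained along the walk 0 → 0 → 1 → 2.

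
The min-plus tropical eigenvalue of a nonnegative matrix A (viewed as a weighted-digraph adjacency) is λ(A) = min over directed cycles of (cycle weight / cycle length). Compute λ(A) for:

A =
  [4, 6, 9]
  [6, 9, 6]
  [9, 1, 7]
λ(A) = 7/2

Enumerate directed cycles and compute their means (weight / length). Sample:
  cycle 0 → 0: weight = 4, length = 1, mean = 4/1 ≈ 4.000
  cycle 1 → 1: weight = 9, length = 1, mean = 9/1 ≈ 9.000
  cycle 2 → 2: weight = 7, length = 1, mean = 7/1 ≈ 7.000
  cycle 0 → 1 → 0: weight = 12, length = 2, mean = 12/2 ≈ 6.000
  cycle 0 → 2 → 0: weight = 18, length = 2, mean = 18/2 ≈ 9.000
  cycle 1 → 0 → 1: weight = 12, length = 2, mean = 12/2 ≈ 6.000
Minimum mean = 3.500, attained e.g. along the cycle 1 → 2 → 1 with weight 7 and length 2. So λ(A) = 7/2 = 7/2.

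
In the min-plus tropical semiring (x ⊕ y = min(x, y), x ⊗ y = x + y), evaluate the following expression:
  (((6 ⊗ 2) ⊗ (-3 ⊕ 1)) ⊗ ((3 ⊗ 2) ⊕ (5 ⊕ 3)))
(((6 ⊗ 2) ⊗ (-3 ⊕ 1)) ⊗ ((3 ⊗ 2) ⊕ (5 ⊕ 3))) = 8

Expand innermost to outermost. Recall ⊕ takes the minimum of its arguments and ⊗ takes their sum. Working out the expression (((6 ⊗ 2) ⊗ (-3 ⊕ 1)) ⊗ ((3 ⊗ 2) ⊕ (5 ⊕ 3))) gives 8.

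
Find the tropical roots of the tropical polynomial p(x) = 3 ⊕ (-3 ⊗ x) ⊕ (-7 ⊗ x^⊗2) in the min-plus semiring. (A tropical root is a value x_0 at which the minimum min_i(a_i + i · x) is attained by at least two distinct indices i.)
Roots: {4, 6}

Each tropical root is a break point of the lower envelope of the lines y = a_i + i · x (there are 3 lines, with slopes 0, 1, ..., 2). Only the lines that attain the minimum somewhere contribute to roots; other lines are dominated. Here the surviving (envelope) indices are i = 2, i = 1, i = 0.
Intersections between consecutive envelope lines give the roots: for adjacent envelope indices i < j the intersection is x = (a_i − a_j) / (j − i). Reading off the sorted break points: {4, 6}.
Verification: at each break x_0, at least two indices attain the minimum of min_i(a_i + i · x_0).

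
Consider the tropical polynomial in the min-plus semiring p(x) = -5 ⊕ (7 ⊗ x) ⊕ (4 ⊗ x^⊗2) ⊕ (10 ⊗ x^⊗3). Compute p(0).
p(0) = -5

A tropical monomial a ⊗ x^⊗i evaluates to a + i · x. Evaluating each term at x = 0:
  Term 0 contributes -5 + 0 · 0 = -5
  Term 1 contributes 7 + 1 · 0 = 7
  Term 2 contributes 4 + 2 · 0 = 4
  Term 3 contributes 10 + 3 · 0 = 10
p(0) = ⊕ of these = min[-5, 7, 4, 10] = -5.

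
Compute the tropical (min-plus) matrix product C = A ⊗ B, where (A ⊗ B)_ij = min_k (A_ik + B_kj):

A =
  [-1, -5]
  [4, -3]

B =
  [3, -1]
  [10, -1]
A ⊗ B =
  [2, -6]
  [7, -4]

Apply the min-plus product entry-by-entry:
  C[0][0] = min over k of (A[0][0] + B[0][0] = -1 + 3 = 2, A[0][1] + B[1][0] = -5 + 10 = 5) = 2 (attained at k = 0)
  C[0][1] = min over k of (A[0][0] + B[0][1] = -1 + -1 = -2, A[0][1] + B[1][1] = -5 + -1 = -6) = -6 (attained at k = 1)
  C[1][0] = min over k of (A[1][0] + B[0][0] = 4 + 3 = 7, A[1][1] + B[1][0] = -3 + 10 = 7) = 7 (attained at k = 0)
  C[1][1] = min over k of (A[1][0] + B[0][1] = 4 + -1 = 3, A[1][1] + B[1][1] = -3 + -1 = -4) = -4 (attained at k = 1)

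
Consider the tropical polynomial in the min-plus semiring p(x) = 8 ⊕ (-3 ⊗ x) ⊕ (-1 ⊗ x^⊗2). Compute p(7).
p(7) = 4

A tropical monomial a ⊗ x^⊗i evaluates to a + i · x. Evaluating each term at x = 7:
  Term 0 contributes 8 + 0 · 7 = 8
  Term 1 contributes -3 + 1 · 7 = 4
  Term 2 contributes -1 + 2 · 7 = 13
p(7) = ⊕ of these = min[8, 4, 13] = 4.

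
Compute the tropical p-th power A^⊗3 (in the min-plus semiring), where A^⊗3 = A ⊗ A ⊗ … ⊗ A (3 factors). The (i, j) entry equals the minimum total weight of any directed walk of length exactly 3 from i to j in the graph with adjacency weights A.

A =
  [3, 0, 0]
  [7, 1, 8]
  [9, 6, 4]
A^⊗3 =
  [8, 2, 6]
  [9, 3, 8]
  [14, 8, 12]

Each entry (A^⊗3)_ij equals the minimum over all length-3 walks i = v_0 → v_1 → … → v_3 = j of Σ_t A[v_t][v_{t+1}]. For example, for (i, j) = (0, 2) we minimise over 9 possible intermediate vertex sequences; the minimum is 6, attained along the walk 0 → 0 → 0 → 2.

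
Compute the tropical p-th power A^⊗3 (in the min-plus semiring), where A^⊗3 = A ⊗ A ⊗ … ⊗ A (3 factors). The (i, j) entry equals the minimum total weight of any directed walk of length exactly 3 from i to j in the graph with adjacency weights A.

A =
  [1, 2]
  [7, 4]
A^⊗3 =
  [3, 4]
  [9, 10]

Each entry (A^⊗3)_ij equals the minimum over all length-3 walks i = v_0 → v_1 → … → v_3 = j of Σ_t A[v_t][v_{t+1}]. For example, for (i, j) = (0, 1) we minimise over 4 possible intermediate vertex sequences; the minimum is 4, attained along the walk 0 → 0 → 0 → 1.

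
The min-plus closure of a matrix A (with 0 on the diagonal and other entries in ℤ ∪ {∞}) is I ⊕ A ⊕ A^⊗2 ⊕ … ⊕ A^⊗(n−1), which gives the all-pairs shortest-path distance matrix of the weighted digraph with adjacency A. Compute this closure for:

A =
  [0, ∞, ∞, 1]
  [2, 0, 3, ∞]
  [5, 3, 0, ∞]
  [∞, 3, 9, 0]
Closure =
  [0, 4, 7, 1]
  [2, 0, 3, 3]
  [5, 3, 0, 6]
  [5, 3, 6, 0]

This is the Floyd-Warshall all-pairs shortest-path computation. For each intermediate vertex k = 0, 1, …, 3, update dist[i][j] ← min(dist[i][j], dist[i][k] + dist[k][j]). The final matrix gives, for each (i, j), the minimum total weight of any directed path from i to j (possibly empty when i = j).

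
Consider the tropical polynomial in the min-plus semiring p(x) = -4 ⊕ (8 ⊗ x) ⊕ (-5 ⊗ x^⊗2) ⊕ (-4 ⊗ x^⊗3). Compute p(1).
p(1) = -4

A tropical monomial a ⊗ x^⊗i evaluates to a + i · x. Evaluating each term at x = 1:
  Term 0 contributes -4 + 0 · 1 = -4
  Term 1 contributes 8 + 1 · 1 = 9
  Term 2 contributes -5 + 2 · 1 = -3
  Term 3 contributes -4 + 3 · 1 = -1
p(1) = ⊕ of these = min[-4, 9, -3, -1] = -4.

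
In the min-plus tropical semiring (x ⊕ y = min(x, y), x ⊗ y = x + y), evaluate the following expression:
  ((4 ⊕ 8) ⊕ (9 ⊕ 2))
((4 ⊕ 8) ⊕ (9 ⊕ 2)) = 2

Expand innermost to outermost. Recall ⊕ takes the minimum of its arguments and ⊗ takes their sum. Working out the expression ((4 ⊕ 8) ⊕ (9 ⊕ 2)) gives 2.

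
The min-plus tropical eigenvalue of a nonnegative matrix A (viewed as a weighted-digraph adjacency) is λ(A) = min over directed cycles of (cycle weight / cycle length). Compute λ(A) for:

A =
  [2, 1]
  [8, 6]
λ(A) = 2

Enumerate directed cycles and compute their means (weight / length). Sample:
  cycle 0 → 0: weight = 2, length = 1, mean = 2/1 ≈ 2.000
  cycle 1 → 1: weight = 6, length = 1, mean = 6/1 ≈ 6.000
  cycle 0 → 1 → 0: weight = 9, length = 2, mean = 9/2 ≈ 4.500
  cycle 1 → 0 → 1: weight = 9, length = 2, mean = 9/2 ≈ 4.500
Minimum mean = 2.000, attained e.g. along the cycle 0 → 0 with weight 2 and length 1. So λ(A) = 2/1 = 2.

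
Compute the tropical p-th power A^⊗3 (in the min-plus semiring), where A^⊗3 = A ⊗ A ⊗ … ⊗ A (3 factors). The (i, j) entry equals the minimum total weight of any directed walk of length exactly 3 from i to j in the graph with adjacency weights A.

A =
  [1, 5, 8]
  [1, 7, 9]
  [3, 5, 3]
A^⊗3 =
  [3, 7, 10]
  [3, 7, 10]
  [5, 9, 9]

Each entry (A^⊗3)_ij equals the minimum over all length-3 walks i = v_0 → v_1 → … → v_3 = j of Σ_t A[v_t][v_{t+1}]. For example, for (i, j) = (0, 2) we minimise over 9 possible intermediate vertex sequences; the minimum is 10, attained along the walk 0 → 0 → 0 → 2.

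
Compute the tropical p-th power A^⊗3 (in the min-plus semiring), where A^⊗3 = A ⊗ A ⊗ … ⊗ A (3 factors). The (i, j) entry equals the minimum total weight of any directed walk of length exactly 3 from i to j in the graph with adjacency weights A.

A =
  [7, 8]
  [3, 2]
A^⊗3 =
  [13, 12]
  [7, 6]

Each entry (A^⊗3)_ij equals the minimum over all length-3 walks i = v_0 → v_1 → … → v_3 = j of Σ_t A[v_t][v_{t+1}]. For example, for (i, j) = (0, 1) we minimise over 4 possible intermediate vertex sequences; the minimum is 12, attained along the walk 0 → 1 → 1 → 1.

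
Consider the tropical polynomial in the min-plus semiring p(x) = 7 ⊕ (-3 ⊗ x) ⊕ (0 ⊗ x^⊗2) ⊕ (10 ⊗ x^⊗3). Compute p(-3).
p(-3) = -6

A tropical monomial a ⊗ x^⊗i evaluates to a + i · x. Evaluating each term at x = -3:
  Term 0 contributes 7 + 0 · -3 = 7
  Term 1 contributes -3 + 1 · -3 = -6
  Term 2 contributes 0 + 2 · -3 = -6
  Term 3 contributes 10 + 3 · -3 = 1
p(-3) = ⊕ of these = min[7, -6, -6, 1] = -6.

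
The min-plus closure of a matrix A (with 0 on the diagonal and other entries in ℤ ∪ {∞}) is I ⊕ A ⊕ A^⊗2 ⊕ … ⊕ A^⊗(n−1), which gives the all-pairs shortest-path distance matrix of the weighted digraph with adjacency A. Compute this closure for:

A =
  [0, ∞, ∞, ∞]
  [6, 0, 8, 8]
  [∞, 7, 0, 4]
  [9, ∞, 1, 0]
Closure =
  [0, ∞, ∞, ∞]
  [6, 0, 8, 8]
  [13, 7, 0, 4]
  [9, 8, 1, 0]

This is the Floyd-Warshall all-pairs shortest-path computation. For each intermediate vertex k = 0, 1, …, 3, update dist[i][j] ← min(dist[i][j], dist[i][k] + dist[k][j]). The final matrix gives, for each (i, j), the minimum total weight of any directed path from i to j (possibly empty when i = j).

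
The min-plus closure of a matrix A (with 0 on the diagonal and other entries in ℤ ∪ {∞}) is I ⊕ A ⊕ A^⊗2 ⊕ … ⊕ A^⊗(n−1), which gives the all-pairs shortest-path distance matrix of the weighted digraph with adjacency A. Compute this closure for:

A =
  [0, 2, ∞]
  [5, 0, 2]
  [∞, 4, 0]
Closure =
  [0, 2, 4]
  [5, 0, 2]
  [9, 4, 0]

This is the Floyd-Warshall all-pairs shortest-path computation. For each intermediate vertex k = 0, 1, …, 2, update dist[i][j] ← min(dist[i][j], dist[i][k] + dist[k][j]). The final matrix gives, for each (i, j), the minimum total weight of any directed path from i to j (possibly empty when i = j).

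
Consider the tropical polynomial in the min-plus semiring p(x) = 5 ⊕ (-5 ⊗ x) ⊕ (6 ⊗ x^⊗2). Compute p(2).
p(2) = -3

A tropical monomial a ⊗ x^⊗i evaluates to a + i · x. Evaluating each term at x = 2:
  Term 0 contributes 5 + 0 · 2 = 5
  Term 1 contributes -5 + 1 · 2 = -3
  Term 2 contributes 6 + 2 · 2 = 10
p(2) = ⊕ of these = min[5, -3, 10] = -3.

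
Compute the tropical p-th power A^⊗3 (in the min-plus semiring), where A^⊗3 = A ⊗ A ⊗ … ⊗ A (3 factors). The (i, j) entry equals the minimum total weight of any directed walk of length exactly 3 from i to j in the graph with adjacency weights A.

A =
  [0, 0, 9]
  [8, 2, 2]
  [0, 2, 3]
A^⊗3 =
  [0, 0, 2]
  [2, 2, 6]
  [0, 0, 2]

Each entry (A^⊗3)_ij equals the minimum over all length-3 walks i = v_0 → v_1 → … → v_3 = j of Σ_t A[v_t][v_{t+1}]. For example, for (i, j) = (0, 2) we minimise over 9 possible intermediate vertex sequences; the minimum is 2, attained along the walk 0 → 0 → 1 → 2.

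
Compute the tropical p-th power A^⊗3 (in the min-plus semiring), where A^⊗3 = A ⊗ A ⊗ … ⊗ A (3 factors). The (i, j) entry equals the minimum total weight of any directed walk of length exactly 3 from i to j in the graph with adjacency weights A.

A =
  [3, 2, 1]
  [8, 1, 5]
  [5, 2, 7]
A^⊗3 =
  [9, 4, 7]
  [10, 3, 7]
  [11, 4, 8]

Each entry (A^⊗3)_ij equals the minimum over all length-3 walks i = v_0 → v_1 → … → v_3 = j of Σ_t A[v_t][v_{t+1}]. For example, for (i, j) = (0, 2) we minimise over 9 possible intermediate vertex sequences; the minimum is 7, attained along the walk 0 → 0 → 0 → 2.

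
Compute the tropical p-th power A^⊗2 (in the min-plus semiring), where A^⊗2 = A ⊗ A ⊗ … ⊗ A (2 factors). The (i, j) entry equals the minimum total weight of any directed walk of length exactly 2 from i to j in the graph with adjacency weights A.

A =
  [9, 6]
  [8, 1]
A^⊗2 =
  [14, 7]
  [9, 2]

Each entry (A^⊗2)_ij equals the minimum over all length-2 walks i = v_0 → v_1 → … → v_2 = j of Σ_t A[v_t][v_{t+1}]. For example, for (i, j) = (0, 1) we minimise over 2 possible intermediate vertex sequences; the minimum is 7, attained along the walk 0 → 1 → 1.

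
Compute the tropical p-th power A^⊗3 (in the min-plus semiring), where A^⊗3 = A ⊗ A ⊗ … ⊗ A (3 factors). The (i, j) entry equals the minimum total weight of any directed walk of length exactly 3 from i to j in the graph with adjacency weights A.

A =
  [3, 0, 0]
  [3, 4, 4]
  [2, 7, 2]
A^⊗3 =
  [4, 2, 2]
  [5, 6, 5]
  [4, 4, 4]

Each entry (A^⊗3)_ij equals the minimum over all length-3 walks i = v_0 → v_1 → … → v_3 = j of Σ_t A[v_t][v_{t+1}]. For example, for (i, j) = (0, 2) we minimise over 9 possible intermediate vertex sequences; the minimum is 2, attained along the walk 0 → 2 → 0 → 2.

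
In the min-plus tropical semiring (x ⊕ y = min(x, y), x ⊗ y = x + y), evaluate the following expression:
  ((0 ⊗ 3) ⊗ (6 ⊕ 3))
((0 ⊗ 3) ⊗ (6 ⊕ 3)) = 6

Expand innermost to outermost. Recall ⊕ takes the minimum of its arguments and ⊗ takes their sum. Working out the expression ((0 ⊗ 3) ⊗ (6 ⊕ 3)) gives 6.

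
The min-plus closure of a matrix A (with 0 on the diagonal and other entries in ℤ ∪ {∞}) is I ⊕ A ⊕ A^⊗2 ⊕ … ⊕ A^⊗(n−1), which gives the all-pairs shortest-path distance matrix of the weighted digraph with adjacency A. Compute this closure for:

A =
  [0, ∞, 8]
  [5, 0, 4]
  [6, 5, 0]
Closure =
  [0, 13, 8]
  [5, 0, 4]
  [6, 5, 0]

This is the Floyd-Warshall all-pairs shortest-path computation. For each intermediate vertex k = 0, 1, …, 2, update dist[i][j] ← min(dist[i][j], dist[i][k] + dist[k][j]). The final matrix gives, for each (i, j), the minimum total weight of any directed path from i to j (possibly empty when i = j).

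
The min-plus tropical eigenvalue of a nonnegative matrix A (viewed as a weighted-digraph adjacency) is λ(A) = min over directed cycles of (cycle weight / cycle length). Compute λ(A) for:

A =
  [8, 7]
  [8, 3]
λ(A) = 3

Enumerate directed cycles and compute their means (weight / length). Sample:
  cycle 0 → 0: weight = 8, length = 1, mean = 8/1 ≈ 8.000
  cycle 1 → 1: weight = 3, length = 1, mean = 3/1 ≈ 3.000
  cycle 0 → 1 → 0: weight = 15, length = 2, mean = 15/2 ≈ 7.500
  cycle 1 → 0 → 1: weight = 15, length = 2, mean = 15/2 ≈ 7.500
Minimum mean = 3.000, attained e.g. along the cycle 1 → 1 with weight 3 and length 1. So λ(A) = 3/1 = 3.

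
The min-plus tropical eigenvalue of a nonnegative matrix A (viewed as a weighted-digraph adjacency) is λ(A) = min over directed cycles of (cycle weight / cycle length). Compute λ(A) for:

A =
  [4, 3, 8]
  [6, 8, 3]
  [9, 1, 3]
λ(A) = 2

Enumerate directed cycles and compute their means (weight / length). Sample:
  cycle 0 → 0: weight = 4, length = 1, mean = 4/1 ≈ 4.000
  cycle 1 → 1: weight = 8, length = 1, mean = 8/1 ≈ 8.000
  cycle 2 → 2: weight = 3, length = 1, mean = 3/1 ≈ 3.000
  cycle 0 → 1 → 0: weight = 9, length = 2, mean = 9/2 ≈ 4.500
  cycle 0 → 2 → 0: weight = 17, length = 2, mean = 17/2 ≈ 8.500
  cycle 1 → 0 → 1: weight = 9, length = 2, mean = 9/2 ≈ 4.500
Minimum mean = 2.000, attained e.g. along the cycle 1 → 2 → 1 with weight 4 and length 2. So λ(A) = 4/2 = 2.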